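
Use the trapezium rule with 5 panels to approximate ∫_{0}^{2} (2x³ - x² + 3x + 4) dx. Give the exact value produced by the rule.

19.6

h = (2 − 0)/5 = 0.4.
Nodes x₀,…,x₅ = 0, 0.4, 0.8, 1.2, 1.6, 2.
f(x) = 2x³ - x² + 3x + 4: f₀=4, f₁=5.168, f₂=6.784, f₃=9.616, f₄=14.432, f₅=22.
(h/2)·[f₀ + 2f₁ + 2f₂ + 2f₃ + 2f₄ + f₅] = 0.2·(98) = 19.6.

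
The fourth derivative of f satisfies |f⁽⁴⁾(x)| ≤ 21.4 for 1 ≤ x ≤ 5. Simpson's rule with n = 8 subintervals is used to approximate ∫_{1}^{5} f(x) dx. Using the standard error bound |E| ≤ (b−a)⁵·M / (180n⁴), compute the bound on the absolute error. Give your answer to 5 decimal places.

0.02972

|E| ≤ (4)⁵·21.4 / (180·8⁴) = 21913.6/737280 = 0.02972.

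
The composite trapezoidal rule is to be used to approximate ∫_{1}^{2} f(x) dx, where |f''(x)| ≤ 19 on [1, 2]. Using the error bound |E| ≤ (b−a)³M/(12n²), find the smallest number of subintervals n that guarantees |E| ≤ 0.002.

Need 19/(12n²) ≤ 0.002.
n² ≥ 19/(12·0.002) = 791.667 ⇒ n ≥ 28.1366, so the smallest n is 29.

29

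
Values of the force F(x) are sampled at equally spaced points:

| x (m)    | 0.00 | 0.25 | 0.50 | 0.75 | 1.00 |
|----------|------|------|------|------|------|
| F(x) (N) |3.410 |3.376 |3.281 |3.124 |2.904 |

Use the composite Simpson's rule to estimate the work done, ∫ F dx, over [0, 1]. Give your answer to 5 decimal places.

h = 0.25, n = 4.
(h/3)·[y₀ + 4y₁ + 2y₂ + 4y₃ + y₄] = 0.083333·(38.876) = 3.23967.

3.23967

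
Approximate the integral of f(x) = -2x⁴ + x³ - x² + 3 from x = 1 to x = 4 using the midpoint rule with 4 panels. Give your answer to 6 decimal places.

-346.606934

h = (4 − 1)/4 = 0.75.
Midpoints m₁,…,m₄ = 1.375, 2.125, 2.875, 3.625.
f(m₁)=-3.43994140625, f(m₂)=-32.70166015625, f(m₃)=-118.14306640625, f(m₄)=-307.85791015625.
h·[f(m₁) + f(m₂) + f(m₃) + f(m₄)] = 0.75·(-462.142578125) = -346.606934.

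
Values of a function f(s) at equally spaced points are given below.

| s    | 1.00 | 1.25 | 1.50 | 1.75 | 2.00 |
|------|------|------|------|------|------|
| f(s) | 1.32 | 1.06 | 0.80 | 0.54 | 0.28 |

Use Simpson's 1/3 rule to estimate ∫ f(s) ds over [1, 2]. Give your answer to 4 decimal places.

h = 0.25, n = 4.
(h/3)·[y₀ + 4y₁ + 2y₂ + 4y₃ + y₄] = 0.083333·(9.60) = 0.8000.

0.8000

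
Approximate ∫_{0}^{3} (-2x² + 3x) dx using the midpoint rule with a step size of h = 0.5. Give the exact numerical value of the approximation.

h = (3 − 0)/6 = 0.5.
Midpoints m₁,…,m₆ = 0.25, 0.75, 1.25, 1.75, 2.25, 2.75.
f(m₁)=0.625, f(m₂)=1.125, f(m₃)=0.625, f(m₄)=-0.875, f(m₅)=-3.375, f(m₆)=-6.875.
h·[f(m₁) + f(m₂) + f(m₃) + f(m₄) + f(m₅) + f(m₆)] = 0.5·(-8.75) = -4.375.

-4.375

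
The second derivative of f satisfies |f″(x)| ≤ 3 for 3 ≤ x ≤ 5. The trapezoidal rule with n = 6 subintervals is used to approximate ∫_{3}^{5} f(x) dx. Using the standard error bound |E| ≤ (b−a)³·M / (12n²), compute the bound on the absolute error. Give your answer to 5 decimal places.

|E| ≤ (2)³·3 / (12·6²) = 24/432 = 0.05556.

0.05556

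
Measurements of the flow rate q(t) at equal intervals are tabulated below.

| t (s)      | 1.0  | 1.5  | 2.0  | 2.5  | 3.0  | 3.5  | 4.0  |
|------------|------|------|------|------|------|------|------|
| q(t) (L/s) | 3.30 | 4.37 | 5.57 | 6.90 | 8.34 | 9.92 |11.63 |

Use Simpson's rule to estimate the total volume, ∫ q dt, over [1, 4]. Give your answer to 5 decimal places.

h = 0.5, n = 6.
(h/3)·[y₀ + 4y₁ + 2y₂ + 4y₃ + 2y₄ + 4y₅ + y₆] = 0.166667·(127.51) = 21.25167.

21.25167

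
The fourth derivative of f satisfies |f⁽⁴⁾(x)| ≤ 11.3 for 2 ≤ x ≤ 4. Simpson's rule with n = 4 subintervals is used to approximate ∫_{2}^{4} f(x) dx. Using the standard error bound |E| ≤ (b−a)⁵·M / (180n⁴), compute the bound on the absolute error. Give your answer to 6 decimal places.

|E| ≤ (2)⁵·11.3 / (180·4⁴) = 361.6/46080 = 0.007847.

0.007847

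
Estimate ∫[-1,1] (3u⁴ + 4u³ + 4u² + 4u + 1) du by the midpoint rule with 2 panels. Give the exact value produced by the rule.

4.375

h = (1 − (-1))/2 = 1.
Midpoints m₁,…,m₂ = -0.5, 0.5.
f(m₁)=-0.3125, f(m₂)=4.6875.
h·[f(m₁) + f(m₂)] = 1·(4.375) = 4.375.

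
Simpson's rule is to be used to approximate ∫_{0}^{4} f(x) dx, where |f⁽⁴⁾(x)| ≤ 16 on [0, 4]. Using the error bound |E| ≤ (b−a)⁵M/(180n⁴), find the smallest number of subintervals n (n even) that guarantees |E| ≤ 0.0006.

20

Need 16384/(180n⁴) ≤ 0.0006.
n⁴ ≥ 16384/(180·0.0006) = 151704 ⇒ n ≥ 19.7355, so the smallest even n is 20. (n must be even for Simpson's rule.)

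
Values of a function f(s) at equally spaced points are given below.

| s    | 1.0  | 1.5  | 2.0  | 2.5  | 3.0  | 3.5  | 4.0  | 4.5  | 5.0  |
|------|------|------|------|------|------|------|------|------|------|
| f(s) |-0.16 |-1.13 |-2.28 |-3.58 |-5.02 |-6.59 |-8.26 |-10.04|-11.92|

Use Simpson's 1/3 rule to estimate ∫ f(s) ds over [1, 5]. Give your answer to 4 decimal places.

h = 0.5, n = 8.
(h/3)·[y₀ + 4y₁ + 2y₂ + 4y₃ + 2y₄ + 4y₅ + 2y₆ + 4y₇ + y₈] = 0.166667·(-128.56) = -21.4267.

-21.4267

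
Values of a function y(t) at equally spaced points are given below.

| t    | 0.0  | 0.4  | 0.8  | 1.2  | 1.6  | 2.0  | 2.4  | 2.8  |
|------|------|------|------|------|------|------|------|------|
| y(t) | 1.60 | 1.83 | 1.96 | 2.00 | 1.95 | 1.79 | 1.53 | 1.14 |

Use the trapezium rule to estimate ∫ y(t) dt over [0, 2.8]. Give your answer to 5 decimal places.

h = 0.4, n = 7.
(h/2)·[y₀ + 2y₁ + 2y₂ + 2y₃ + 2y₄ + 2y₅ + 2y₆ + y₇] = 0.2·(24.86) = 4.97200.

4.97200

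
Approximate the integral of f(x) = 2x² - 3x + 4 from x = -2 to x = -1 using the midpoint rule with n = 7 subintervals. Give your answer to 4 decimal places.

13.1633

h = (-1 − (-2))/7 = 0.142857.
Midpoints m₁,…,m₇ = -1.928571, -1.785714, -1.642857, -1.5, -1.357143, -1.214286, -1.071429.
f(m₁)=17.224490, f(m₂)=15.734694, f(m₃)=14.326531, f(m₄)=13, f(m₅)=11.755102, f(m₆)=10.591837, f(m₇)=9.510204.
h·[f(m₁) + f(m₂) + f(m₃) + f(m₄) + f(m₅) + f(m₆) + f(m₇)] = 0.142857·(92.142857) = 13.1633.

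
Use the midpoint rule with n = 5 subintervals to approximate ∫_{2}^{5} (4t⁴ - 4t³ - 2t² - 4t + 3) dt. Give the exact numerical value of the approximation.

1730.32536

h = (5 − 2)/5 = 0.6.
Midpoints m₁,…,m₅ = 2.3, 2.9, 3.5, 4.1, 4.7.
f(m₁)=46.4884, f(m₂)=159.9364, f(m₃)=393.25, f(m₄)=807.6004, f(m₅)=1476.6004.
h·[f(m₁) + f(m₂) + f(m₃) + f(m₄) + f(m₅)] = 0.6·(2883.8756) = 1730.32536.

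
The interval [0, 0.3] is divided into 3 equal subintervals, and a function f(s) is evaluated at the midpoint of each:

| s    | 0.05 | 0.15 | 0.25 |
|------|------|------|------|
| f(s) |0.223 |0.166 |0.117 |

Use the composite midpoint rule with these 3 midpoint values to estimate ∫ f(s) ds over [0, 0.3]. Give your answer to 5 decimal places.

0.05060

h = 0.1, n = 3.
h·[y(m₁) + y(m₂) + y(m₃)] = 0.1·(0.506) = 0.05060.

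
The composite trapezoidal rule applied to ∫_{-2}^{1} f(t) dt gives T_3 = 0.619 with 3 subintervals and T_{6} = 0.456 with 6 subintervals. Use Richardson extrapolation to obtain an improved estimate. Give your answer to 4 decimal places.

R = (4·T_{6} − T_3) / 3 = (4·0.456 − 0.619)/3 = (1.205)/3 = 0.4017.

0.4017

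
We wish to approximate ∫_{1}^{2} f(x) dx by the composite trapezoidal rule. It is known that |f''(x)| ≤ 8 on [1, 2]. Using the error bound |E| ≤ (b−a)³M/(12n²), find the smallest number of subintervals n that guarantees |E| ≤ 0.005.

12

Need 8/(12n²) ≤ 0.005.
n² ≥ 8/(12·0.005) = 133.333 ⇒ n ≥ 11.5470, so the smallest n is 12.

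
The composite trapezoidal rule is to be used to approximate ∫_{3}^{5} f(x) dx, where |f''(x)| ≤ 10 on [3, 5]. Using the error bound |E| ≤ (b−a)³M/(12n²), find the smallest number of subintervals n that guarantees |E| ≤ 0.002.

58

Need 80/(12n²) ≤ 0.002.
n² ≥ 80/(12·0.002) = 3333.33 ⇒ n ≥ 57.7350, so the smallest n is 58.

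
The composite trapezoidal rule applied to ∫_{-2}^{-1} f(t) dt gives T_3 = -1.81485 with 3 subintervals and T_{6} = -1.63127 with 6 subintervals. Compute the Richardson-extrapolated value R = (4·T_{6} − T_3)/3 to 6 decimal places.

-1.570077

R = (4·T_{6} − T_3) / 3 = (4·(-1.63127) − (-1.81485))/3 = (-4.71023)/3 = -1.570077.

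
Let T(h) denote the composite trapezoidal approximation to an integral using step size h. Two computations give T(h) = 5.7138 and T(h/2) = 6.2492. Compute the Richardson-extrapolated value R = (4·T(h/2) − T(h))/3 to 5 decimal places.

R = (4·T(h/2) − T(h)) / 3 = (4·6.2492 − 5.7138)/3 = (19.2830)/3 = 6.42767.

6.42767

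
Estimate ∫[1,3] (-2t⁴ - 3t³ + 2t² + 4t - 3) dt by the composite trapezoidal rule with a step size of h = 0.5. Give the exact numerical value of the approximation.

-135.125

h = (3 − 1)/4 = 0.5.
Nodes t₀,…,t₄ = 1, 1.5, 2, 2.5, 3.
f(t) = -2t⁴ - 3t³ + 2t² + 4t - 3: f₀=-2, f₁=-12.75, f₂=-43, f₃=-105.5, f₄=-216.
(h/2)·[f₀ + 2f₁ + 2f₂ + 2f₃ + f₄] = 0.25·(-540.5) = -135.125.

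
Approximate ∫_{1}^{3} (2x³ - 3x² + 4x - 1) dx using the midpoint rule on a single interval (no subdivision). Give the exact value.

M = (b−a)·f(2) = 2·(11) = 22.

22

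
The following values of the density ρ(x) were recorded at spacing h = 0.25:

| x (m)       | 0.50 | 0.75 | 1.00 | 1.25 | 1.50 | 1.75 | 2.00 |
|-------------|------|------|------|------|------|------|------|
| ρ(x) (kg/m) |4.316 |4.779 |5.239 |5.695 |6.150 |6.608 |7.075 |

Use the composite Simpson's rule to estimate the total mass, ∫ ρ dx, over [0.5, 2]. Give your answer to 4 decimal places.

8.5414

h = 0.25, n = 6.
(h/3)·[y₀ + 4y₁ + 2y₂ + 4y₃ + 2y₄ + 4y₅ + y₆] = 0.083333·(102.497) = 8.5414.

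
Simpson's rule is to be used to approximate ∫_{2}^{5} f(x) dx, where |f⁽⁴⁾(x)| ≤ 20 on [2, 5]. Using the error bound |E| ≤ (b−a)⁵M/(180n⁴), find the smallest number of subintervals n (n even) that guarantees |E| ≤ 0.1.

6

Need 4860/(180n⁴) ≤ 0.1.
n⁴ ≥ 4860/(180·0.1) = 270 ⇒ n ≥ 4.0536, so the smallest even n is 6. (n must be even for Simpson's rule.)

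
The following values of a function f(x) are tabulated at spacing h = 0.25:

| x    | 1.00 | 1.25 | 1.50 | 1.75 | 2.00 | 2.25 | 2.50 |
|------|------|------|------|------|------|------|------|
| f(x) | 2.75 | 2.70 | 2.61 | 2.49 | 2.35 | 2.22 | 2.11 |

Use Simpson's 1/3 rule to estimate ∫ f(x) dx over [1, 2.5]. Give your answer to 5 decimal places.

h = 0.25, n = 6.
(h/3)·[y₀ + 4y₁ + 2y₂ + 4y₃ + 2y₄ + 4y₅ + y₆] = 0.083333·(44.42) = 3.70167.

3.70167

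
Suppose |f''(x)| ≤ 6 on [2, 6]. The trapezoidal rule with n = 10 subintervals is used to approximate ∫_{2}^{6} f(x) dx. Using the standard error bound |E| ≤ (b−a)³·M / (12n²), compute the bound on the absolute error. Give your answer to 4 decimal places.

|E| ≤ (4)³·6 / (12·10²) = 384/1200 = 0.3200.

0.3200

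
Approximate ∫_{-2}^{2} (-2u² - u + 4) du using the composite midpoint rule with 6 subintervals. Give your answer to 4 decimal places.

5.6296

h = (2 − (-2))/6 = 0.666667.
Midpoints m₁,…,m₆ = -1.666667, -1, -0.333333, 0.333333, 1, 1.666667.
f(m₁)=0.111111, f(m₂)=3, f(m₃)=4.111111, f(m₄)=3.444444, f(m₅)=1, f(m₆)=-3.222222.
h·[f(m₁) + f(m₂) + f(m₃) + f(m₄) + f(m₅) + f(m₆)] = 0.666667·(8.444444) = 5.6296.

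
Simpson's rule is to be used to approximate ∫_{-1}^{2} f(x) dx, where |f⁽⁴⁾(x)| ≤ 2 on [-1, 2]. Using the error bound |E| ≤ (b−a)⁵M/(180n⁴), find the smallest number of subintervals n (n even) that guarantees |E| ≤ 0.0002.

12

Need 486/(180n⁴) ≤ 0.0002.
n⁴ ≥ 486/(180·0.0002) = 13500 ⇒ n ≥ 10.7791, so the smallest even n is 12. (n must be even for Simpson's rule.)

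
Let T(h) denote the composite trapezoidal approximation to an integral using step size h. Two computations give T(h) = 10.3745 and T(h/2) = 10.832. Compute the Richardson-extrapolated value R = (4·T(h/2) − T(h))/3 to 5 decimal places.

10.98450

R = (4·T(h/2) − T(h)) / 3 = (4·10.832 − 10.3745)/3 = (32.9535)/3 = 10.98450.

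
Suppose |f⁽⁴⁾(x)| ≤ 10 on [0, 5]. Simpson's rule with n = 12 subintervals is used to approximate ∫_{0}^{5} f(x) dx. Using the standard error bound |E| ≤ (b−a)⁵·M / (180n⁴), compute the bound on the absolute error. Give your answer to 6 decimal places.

0.008372

|E| ≤ (5)⁵·10 / (180·12⁴) = 31250/3732480 = 0.008372.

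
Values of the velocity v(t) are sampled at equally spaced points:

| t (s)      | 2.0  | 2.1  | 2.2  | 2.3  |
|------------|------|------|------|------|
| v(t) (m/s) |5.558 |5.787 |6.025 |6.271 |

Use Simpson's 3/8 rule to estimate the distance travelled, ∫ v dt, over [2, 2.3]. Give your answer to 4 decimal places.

h = 0.1, n = 3.
(3h/8)·[y₀ + 3y₁ + 3y₂ + y₃] = 0.0375·(47.265) = 1.7724.

1.7724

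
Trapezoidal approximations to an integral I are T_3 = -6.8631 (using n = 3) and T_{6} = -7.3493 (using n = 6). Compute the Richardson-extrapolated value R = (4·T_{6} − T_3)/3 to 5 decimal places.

R = (4·T_{6} − T_3) / 3 = (4·(-7.3493) − (-6.8631))/3 = (-22.5341)/3 = -7.51137.

-7.51137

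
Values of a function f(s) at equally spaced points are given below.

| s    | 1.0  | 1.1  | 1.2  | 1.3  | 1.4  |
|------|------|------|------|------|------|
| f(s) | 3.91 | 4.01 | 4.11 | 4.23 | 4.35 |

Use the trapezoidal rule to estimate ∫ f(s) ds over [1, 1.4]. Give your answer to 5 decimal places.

1.64800

h = 0.1, n = 4.
(h/2)·[y₀ + 2y₁ + 2y₂ + 2y₃ + y₄] = 0.05·(32.96) = 1.64800.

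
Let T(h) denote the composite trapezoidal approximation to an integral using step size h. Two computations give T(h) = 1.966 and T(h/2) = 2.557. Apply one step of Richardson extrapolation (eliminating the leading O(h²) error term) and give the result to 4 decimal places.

R = (4·T(h/2) − T(h)) / 3 = (4·2.557 − 1.966)/3 = (8.262)/3 = 2.7540.

2.7540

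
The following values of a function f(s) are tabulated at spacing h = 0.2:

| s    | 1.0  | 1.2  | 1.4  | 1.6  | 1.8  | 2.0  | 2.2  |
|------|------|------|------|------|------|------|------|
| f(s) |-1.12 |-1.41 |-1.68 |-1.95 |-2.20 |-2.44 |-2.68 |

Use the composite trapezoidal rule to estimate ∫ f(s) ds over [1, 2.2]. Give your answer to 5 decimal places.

-2.31600

h = 0.2, n = 6.
(h/2)·[y₀ + 2y₁ + 2y₂ + 2y₃ + 2y₄ + 2y₅ + y₆] = 0.1·(-23.16) = -2.31600.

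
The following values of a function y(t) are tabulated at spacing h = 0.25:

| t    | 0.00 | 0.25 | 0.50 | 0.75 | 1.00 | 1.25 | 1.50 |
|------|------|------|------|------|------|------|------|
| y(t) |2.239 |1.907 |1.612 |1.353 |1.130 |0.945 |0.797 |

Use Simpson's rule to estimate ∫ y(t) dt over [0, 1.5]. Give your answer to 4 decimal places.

h = 0.25, n = 6.
(h/3)·[y₀ + 4y₁ + 2y₂ + 4y₃ + 2y₄ + 4y₅ + y₆] = 0.083333·(25.340) = 2.1117.

2.1117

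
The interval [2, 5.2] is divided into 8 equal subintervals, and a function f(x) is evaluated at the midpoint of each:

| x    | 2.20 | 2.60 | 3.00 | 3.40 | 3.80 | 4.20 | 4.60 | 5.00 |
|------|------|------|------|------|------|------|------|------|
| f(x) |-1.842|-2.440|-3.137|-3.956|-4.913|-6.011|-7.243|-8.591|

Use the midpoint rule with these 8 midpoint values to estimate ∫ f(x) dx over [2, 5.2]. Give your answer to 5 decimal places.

h = 0.4, n = 8.
h·[y(m₁) + y(m₂) + y(m₃) + y(m₄) + y(m₅) + y(m₆) + y(m₇) + y(m₈)] = 0.4·(-38.133) = -15.25320.

-15.25320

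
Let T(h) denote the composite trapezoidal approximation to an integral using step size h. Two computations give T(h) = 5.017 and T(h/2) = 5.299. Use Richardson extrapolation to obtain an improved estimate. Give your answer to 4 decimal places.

5.3930

R = (4·T(h/2) − T(h)) / 3 = (4·5.299 − 5.017)/3 = (16.179)/3 = 5.3930.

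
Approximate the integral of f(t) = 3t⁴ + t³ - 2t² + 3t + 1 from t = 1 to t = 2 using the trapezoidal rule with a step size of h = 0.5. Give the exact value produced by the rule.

25.03125

h = (2 − 1)/2 = 0.5.
Nodes t₀,…,t₂ = 1, 1.5, 2.
f(t) = 3t⁴ + t³ - 2t² + 3t + 1: f₀=6, f₁=19.5625, f₂=55.
(h/2)·[f₀ + 2f₁ + f₂] = 0.25·(100.125) = 25.03125.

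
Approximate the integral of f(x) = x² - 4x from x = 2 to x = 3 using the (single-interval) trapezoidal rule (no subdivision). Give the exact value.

-3.5

T = (b−a)/2 · [f(2) + f(3)] = 0.5·[(-4) + (-3)] = -3.5.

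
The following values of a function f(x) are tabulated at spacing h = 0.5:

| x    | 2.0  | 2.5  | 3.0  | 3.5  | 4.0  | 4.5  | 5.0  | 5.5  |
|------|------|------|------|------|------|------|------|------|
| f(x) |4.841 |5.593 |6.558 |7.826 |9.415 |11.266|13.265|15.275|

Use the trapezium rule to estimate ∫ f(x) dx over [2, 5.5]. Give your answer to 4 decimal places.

h = 0.5, n = 7.
(h/2)·[y₀ + 2y₁ + 2y₂ + 2y₃ + 2y₄ + 2y₅ + 2y₆ + y₇] = 0.25·(127.962) = 31.9905.

31.9905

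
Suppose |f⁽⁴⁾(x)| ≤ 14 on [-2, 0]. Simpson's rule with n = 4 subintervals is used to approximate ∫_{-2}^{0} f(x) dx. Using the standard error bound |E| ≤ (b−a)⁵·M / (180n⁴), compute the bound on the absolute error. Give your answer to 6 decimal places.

0.009722

|E| ≤ (2)⁵·14 / (180·4⁴) = 448/46080 = 0.009722.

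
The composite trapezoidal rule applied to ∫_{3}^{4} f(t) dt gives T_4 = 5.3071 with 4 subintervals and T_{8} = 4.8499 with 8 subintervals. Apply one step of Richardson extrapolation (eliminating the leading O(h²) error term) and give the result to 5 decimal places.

R = (4·T_{8} − T_4) / 3 = (4·4.8499 − 5.3071)/3 = (14.0925)/3 = 4.69750.

4.69750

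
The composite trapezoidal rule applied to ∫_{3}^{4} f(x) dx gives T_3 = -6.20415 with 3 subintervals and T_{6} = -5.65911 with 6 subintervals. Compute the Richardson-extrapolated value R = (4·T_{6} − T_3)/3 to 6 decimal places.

-5.477430

R = (4·T_{6} − T_3) / 3 = (4·(-5.65911) − (-6.20415))/3 = (-16.43229)/3 = -5.477430.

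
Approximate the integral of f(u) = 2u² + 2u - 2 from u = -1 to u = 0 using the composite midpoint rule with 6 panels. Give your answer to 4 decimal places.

-2.3380

h = (0 − (-1))/6 = 0.166667.
Midpoints m₁,…,m₆ = -0.916667, -0.75, -0.583333, -0.416667, -0.25, -0.083333.
f(m₁)=-2.152778, f(m₂)=-2.375, f(m₃)=-2.486111, f(m₄)=-2.486111, f(m₅)=-2.375, f(m₆)=-2.152778.
h·[f(m₁) + f(m₂) + f(m₃) + f(m₄) + f(m₅) + f(m₆)] = 0.166667·(-14.027778) = -2.3380.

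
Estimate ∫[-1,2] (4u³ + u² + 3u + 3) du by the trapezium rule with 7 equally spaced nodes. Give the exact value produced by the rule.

32.375

h = (2 − (-1))/6 = 0.5.
Nodes u₀,…,u₆ = -1, -0.5, 0, 0.5, 1, 1.5, 2.
f(u) = 4u³ + u² + 3u + 3: f₀=-3, f₁=1.25, f₂=3, f₃=5.25, f₄=11, f₅=23.25, f₆=45.
(h/2)·[f₀ + 2f₁ + 2f₂ + 2f₃ + 2f₄ + 2f₅ + f₆] = 0.25·(129.5) = 32.375.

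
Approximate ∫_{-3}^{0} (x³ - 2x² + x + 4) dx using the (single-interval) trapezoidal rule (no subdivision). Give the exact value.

T = (b−a)/2 · [f(-3) + f(0)] = 1.5·[(-44) + 4] = -60.

-60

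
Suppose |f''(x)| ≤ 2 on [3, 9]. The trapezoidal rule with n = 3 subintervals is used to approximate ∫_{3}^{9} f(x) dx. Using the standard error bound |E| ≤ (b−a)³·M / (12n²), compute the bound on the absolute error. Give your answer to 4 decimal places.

4.0000

|E| ≤ (6)³·2 / (12·3²) = 432/108 = 4.0000.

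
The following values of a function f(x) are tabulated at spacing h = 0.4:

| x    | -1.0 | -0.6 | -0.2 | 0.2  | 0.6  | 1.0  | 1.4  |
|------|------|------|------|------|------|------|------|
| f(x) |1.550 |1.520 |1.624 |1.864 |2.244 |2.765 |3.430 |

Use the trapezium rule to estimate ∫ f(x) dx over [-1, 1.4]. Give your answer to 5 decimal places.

5.00280

h = 0.4, n = 6.
(h/2)·[y₀ + 2y₁ + 2y₂ + 2y₃ + 2y₄ + 2y₅ + y₆] = 0.2·(25.014) = 5.00280.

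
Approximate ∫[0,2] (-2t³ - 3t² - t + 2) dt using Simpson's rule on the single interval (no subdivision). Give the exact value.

-14

S = (b−a)/6 · [f(0) + 4f(1) + f(2)] = 0.333333·[2 + 4·(-4) + (-28)] = -14.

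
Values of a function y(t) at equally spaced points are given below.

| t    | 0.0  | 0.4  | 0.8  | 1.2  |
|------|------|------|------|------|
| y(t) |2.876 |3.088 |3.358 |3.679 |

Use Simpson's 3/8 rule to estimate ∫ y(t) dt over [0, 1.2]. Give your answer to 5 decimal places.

3.88395

h = 0.4, n = 3.
(3h/8)·[y₀ + 3y₁ + 3y₂ + y₃] = 0.15·(25.893) = 3.88395.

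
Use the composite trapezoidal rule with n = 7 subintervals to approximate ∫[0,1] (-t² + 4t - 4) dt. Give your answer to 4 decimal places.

-2.3367

h = (1 − 0)/7 = 0.142857.
Nodes t₀,…,t₇ = 0, 0.142857, 0.285714, 0.428571, 0.571429, 0.714286, 0.857143, 1.
f(t) = -t² + 4t - 4: f₀=-4, f₁=-3.448980, f₂=-2.938776, f₃=-2.469388, f₄=-2.040816, f₅=-1.653061, f₆=-1.306122, f₇=-1.
(h/2)·[f₀ + 2f₁ + 2f₂ + 2f₃ + 2f₄ + 2f₅ + 2f₆ + f₇] = 0.071429·(-32.714286) = -2.3367.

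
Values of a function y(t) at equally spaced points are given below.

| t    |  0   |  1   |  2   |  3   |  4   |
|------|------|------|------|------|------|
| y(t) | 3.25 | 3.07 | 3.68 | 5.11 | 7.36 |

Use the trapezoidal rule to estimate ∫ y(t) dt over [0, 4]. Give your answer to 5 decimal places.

h = 1, n = 4.
(h/2)·[y₀ + 2y₁ + 2y₂ + 2y₃ + y₄] = 0.5·(34.33) = 17.16500.

17.16500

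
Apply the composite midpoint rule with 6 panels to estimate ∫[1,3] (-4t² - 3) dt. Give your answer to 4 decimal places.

h = (3 − 1)/6 = 0.333333.
Midpoints m₁,…,m₆ = 1.166667, 1.5, 1.833333, 2.166667, 2.5, 2.833333.
f(m₁)=-8.444444, f(m₂)=-12, f(m₃)=-16.444444, f(m₄)=-21.777778, f(m₅)=-28, f(m₆)=-35.111111.
h·[f(m₁) + f(m₂) + f(m₃) + f(m₄) + f(m₅) + f(m₆)] = 0.333333·(-121.777778) = -40.5926.

-40.5926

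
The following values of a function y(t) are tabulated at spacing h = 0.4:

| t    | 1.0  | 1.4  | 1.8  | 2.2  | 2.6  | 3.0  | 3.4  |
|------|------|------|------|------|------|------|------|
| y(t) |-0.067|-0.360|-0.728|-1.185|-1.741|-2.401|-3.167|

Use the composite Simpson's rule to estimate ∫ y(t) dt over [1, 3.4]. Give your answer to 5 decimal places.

-3.19413

h = 0.4, n = 6.
(h/3)·[y₀ + 4y₁ + 2y₂ + 4y₃ + 2y₄ + 4y₅ + y₆] = 0.133333·(-23.956) = -3.19413.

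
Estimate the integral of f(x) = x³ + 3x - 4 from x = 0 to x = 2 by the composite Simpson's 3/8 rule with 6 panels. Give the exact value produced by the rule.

2

h = (2 − 0)/6 = 0.333333.
Nodes x₀,…,x₆ = 0, 0.333333, 0.666667, 1, 1.333333, 1.666667, 2.
f(x) = x³ + 3x - 4: f₀=-4, f₁=-2.962963, f₂=-1.703704, f₃=0, f₄=2.370370, f₅=5.629630, f₆=10.
(3h/8)·[f₀ + 3f₁ + 3f₂ + 2f₃ + 3f₄ + 3f₅ + f₆] = 0.125·(16) = 2.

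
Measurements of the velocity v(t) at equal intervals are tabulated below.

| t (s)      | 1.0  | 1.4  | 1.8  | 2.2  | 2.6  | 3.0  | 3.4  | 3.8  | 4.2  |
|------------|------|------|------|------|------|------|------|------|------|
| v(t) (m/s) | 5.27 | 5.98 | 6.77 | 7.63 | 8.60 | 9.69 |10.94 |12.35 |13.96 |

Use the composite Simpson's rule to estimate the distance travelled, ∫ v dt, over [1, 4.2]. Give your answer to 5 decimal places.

28.59333

h = 0.4, n = 8.
(h/3)·[y₀ + 4y₁ + 2y₂ + 4y₃ + 2y₄ + 4y₅ + 2y₆ + 4y₇ + y₈] = 0.133333·(214.45) = 28.59333.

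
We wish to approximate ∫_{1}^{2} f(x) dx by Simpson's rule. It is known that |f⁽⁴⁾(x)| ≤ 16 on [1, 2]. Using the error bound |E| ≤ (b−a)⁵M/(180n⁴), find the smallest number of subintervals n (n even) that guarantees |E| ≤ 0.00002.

10

Need 16/(180n⁴) ≤ 0.00002.
n⁴ ≥ 16/(180·0.00002) = 4444.44 ⇒ n ≥ 8.1650, so the smallest even n is 10. (n must be even for Simpson's rule.)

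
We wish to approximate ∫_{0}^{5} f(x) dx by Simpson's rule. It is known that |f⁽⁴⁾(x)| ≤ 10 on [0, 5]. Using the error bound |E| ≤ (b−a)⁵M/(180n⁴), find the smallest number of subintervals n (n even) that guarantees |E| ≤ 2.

Need 31250/(180n⁴) ≤ 2.
n⁴ ≥ 31250/(180·2) = 86.8056 ⇒ n ≥ 3.0524, so the smallest even n is 4. (n must be even for Simpson's rule.)

4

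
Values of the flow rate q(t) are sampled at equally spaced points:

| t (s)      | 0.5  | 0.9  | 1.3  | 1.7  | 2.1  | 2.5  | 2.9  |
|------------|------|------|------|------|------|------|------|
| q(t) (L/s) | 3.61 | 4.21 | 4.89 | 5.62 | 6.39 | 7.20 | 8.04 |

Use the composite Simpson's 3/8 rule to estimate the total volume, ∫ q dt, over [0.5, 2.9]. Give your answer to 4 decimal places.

13.6440

h = 0.4, n = 6.
(3h/8)·[y₀ + 3y₁ + 3y₂ + 2y₃ + 3y₄ + 3y₅ + y₆] = 0.15·(90.96) = 13.6440.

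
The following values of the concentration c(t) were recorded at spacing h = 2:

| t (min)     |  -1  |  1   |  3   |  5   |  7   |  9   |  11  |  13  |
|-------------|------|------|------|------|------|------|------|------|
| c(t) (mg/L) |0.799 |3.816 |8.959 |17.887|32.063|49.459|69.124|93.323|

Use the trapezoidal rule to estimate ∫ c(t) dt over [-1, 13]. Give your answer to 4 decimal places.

h = 2, n = 7.
(h/2)·[y₀ + 2y₁ + 2y₂ + 2y₃ + 2y₄ + 2y₅ + 2y₆ + y₇] = 1·(456.738) = 456.7380.

456.7380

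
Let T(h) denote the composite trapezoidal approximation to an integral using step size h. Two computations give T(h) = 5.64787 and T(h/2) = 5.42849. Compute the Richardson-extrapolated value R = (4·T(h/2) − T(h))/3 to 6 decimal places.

R = (4·T(h/2) − T(h)) / 3 = (4·5.42849 − 5.64787)/3 = (16.06609)/3 = 5.355363.

5.355363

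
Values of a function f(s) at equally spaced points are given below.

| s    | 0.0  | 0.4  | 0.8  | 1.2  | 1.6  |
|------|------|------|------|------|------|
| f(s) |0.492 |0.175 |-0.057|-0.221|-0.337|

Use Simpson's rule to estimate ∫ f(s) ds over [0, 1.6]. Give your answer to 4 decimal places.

h = 0.4, n = 4.
(h/3)·[y₀ + 4y₁ + 2y₂ + 4y₃ + y₄] = 0.133333·(-0.143) = -0.0191.

-0.0191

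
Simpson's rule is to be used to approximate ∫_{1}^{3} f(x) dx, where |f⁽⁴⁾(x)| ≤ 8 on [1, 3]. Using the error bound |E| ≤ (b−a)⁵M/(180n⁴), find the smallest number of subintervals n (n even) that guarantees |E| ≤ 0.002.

Need 256/(180n⁴) ≤ 0.002.
n⁴ ≥ 256/(180·0.002) = 711.111 ⇒ n ≥ 5.1640, so the smallest even n is 6. (n must be even for Simpson's rule.)

6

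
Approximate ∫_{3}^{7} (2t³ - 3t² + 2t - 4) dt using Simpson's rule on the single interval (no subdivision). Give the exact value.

868

S = (b−a)/6 · [f(3) + 4f(5) + f(7)] = 0.666667·[29 + 4·181 + 549] = 868.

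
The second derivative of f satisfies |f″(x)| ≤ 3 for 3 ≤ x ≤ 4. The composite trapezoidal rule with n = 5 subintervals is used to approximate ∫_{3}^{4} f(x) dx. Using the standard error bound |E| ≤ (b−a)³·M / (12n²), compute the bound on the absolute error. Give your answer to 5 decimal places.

0.01000

|E| ≤ (1)³·3 / (12·5²) = 3/300 = 0.01000.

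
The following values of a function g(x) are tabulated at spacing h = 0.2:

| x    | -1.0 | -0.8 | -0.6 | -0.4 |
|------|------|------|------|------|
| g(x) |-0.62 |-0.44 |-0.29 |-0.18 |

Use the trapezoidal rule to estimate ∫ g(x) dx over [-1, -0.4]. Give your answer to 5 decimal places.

-0.22600

h = 0.2, n = 3.
(h/2)·[y₀ + 2y₁ + 2y₂ + y₃] = 0.1·(-2.26) = -0.22600.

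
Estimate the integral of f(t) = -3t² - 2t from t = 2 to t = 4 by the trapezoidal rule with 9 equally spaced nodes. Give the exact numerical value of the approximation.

h = (4 − 2)/8 = 0.25.
Nodes t₀,…,t₈ = 2, 2.25, 2.5, 2.75, 3, 3.25, 3.5, 3.75, 4.
f(t) = -3t² - 2t: f₀=-16, f₁=-19.6875, f₂=-23.75, f₃=-28.1875, f₄=-33, f₅=-38.1875, f₆=-43.75, f₇=-49.6875, f₈=-56.
(h/2)·[f₀ + 2f₁ + 2f₂ + 2f₃ + 2f₄ + 2f₅ + 2f₆ + 2f₇ + f₈] = 0.125·(-544.5) = -68.0625.

-68.0625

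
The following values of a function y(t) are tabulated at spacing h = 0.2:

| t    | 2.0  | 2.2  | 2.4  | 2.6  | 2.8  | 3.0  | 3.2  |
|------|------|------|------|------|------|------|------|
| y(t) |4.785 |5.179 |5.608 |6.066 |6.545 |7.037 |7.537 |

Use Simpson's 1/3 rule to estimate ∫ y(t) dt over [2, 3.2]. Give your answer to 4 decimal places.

7.3171

h = 0.2, n = 6.
(h/3)·[y₀ + 4y₁ + 2y₂ + 4y₃ + 2y₄ + 4y₅ + y₆] = 0.066667·(109.756) = 7.3171.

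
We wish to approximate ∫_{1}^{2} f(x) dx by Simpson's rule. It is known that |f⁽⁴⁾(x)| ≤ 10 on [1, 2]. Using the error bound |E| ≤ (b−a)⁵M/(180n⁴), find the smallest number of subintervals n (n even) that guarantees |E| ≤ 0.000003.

Need 10/(180n⁴) ≤ 0.000003.
n⁴ ≥ 10/(180·0.000003) = 18518.5 ⇒ n ≥ 11.6655, so the smallest even n is 12. (n must be even for Simpson's rule.)

12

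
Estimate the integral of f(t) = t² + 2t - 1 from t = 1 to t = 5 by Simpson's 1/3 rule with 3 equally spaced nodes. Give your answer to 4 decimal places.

h = (5 − 1)/2 = 2.
Nodes t₀,…,t₂ = 1, 3, 5.
f(t) = t² + 2t - 1: f₀=2, f₁=14, f₂=34.
(h/3)·[f₀ + 4f₁ + f₂] = 0.666667·(92) = 61.3333.

61.3333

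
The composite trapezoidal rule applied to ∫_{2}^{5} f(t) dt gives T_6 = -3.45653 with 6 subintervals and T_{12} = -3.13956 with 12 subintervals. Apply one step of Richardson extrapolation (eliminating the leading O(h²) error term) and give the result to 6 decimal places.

R = (4·T_{12} − T_6) / 3 = (4·(-3.13956) − (-3.45653))/3 = (-9.10171)/3 = -3.033903.

-3.033903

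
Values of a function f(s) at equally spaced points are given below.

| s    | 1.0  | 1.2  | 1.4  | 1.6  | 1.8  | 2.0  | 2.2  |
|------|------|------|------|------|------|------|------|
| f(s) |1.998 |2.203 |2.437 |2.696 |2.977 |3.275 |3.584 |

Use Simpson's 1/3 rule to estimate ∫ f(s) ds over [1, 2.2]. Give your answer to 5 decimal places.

h = 0.2, n = 6.
(h/3)·[y₀ + 4y₁ + 2y₂ + 4y₃ + 2y₄ + 4y₅ + y₆] = 0.066667·(49.106) = 3.27373.

3.27373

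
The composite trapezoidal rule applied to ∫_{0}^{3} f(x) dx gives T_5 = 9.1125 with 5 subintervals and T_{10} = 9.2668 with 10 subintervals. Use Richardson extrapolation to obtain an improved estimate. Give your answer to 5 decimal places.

R = (4·T_{10} − T_5) / 3 = (4·9.2668 − 9.1125)/3 = (27.9547)/3 = 9.31823.

9.31823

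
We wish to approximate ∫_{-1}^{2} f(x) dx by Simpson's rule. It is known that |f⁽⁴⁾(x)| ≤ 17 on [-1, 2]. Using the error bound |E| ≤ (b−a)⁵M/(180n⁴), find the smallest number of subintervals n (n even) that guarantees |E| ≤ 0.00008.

24

Need 4131/(180n⁴) ≤ 0.00008.
n⁴ ≥ 4131/(180·0.00008) = 286875 ⇒ n ≥ 23.1432, so the smallest even n is 24. (n must be even for Simpson's rule.)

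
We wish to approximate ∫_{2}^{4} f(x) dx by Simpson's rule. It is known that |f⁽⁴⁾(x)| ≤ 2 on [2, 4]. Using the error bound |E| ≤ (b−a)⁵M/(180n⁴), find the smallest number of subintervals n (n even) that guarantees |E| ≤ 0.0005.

6

Need 64/(180n⁴) ≤ 0.0005.
n⁴ ≥ 64/(180·0.0005) = 711.111 ⇒ n ≥ 5.1640, so the smallest even n is 6. (n must be even for Simpson's rule.)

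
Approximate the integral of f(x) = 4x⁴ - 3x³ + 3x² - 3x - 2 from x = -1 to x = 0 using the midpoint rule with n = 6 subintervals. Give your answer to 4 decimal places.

2.0142

h = (0 − (-1))/6 = 0.166667.
Midpoints m₁,…,m₆ = -0.916667, -0.75, -0.583333, -0.416667, -0.25, -0.083333.
f(m₁)=8.405864, f(m₂)=4.46875, f(m₃)=1.829475, f(m₄)=0.108410, f(m₅)=-1, f(m₆)=-1.727238.
h·[f(m₁) + f(m₂) + f(m₃) + f(m₄) + f(m₅) + f(m₆)] = 0.166667·(12.085262) = 2.0142.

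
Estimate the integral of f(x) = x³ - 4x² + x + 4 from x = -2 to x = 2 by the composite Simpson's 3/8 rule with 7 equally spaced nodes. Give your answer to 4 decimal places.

-5.3333

h = (2 − (-2))/6 = 0.666667.
Nodes x₀,…,x₆ = -2, -1.333333, -0.666667, 0, 0.666667, 1.333333, 2.
f(x) = x³ - 4x² + x + 4: f₀=-22, f₁=-6.814815, f₂=1.259259, f₃=4, f₄=3.185185, f₅=0.592593, f₆=-2.
(3h/8)·[f₀ + 3f₁ + 3f₂ + 2f₃ + 3f₄ + 3f₅ + f₆] = 0.25·(-21.333333) = -5.3333.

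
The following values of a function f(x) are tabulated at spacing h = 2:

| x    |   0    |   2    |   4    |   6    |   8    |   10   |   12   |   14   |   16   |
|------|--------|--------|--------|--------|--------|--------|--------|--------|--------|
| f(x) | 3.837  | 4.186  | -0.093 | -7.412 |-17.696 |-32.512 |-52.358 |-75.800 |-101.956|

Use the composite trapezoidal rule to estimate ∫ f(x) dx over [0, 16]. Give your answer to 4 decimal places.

-461.4890

h = 2, n = 8.
(h/2)·[y₀ + 2y₁ + 2y₂ + 2y₃ + 2y₄ + 2y₅ + 2y₆ + 2y₇ + y₈] = 1·(-461.489) = -461.4890.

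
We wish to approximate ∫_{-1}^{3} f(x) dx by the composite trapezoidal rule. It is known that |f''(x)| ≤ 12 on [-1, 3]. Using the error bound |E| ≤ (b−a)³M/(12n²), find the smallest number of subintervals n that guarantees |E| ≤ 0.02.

Need 768/(12n²) ≤ 0.02.
n² ≥ 768/(12·0.02) = 3200 ⇒ n ≥ 56.5685, so the smallest n is 57.

57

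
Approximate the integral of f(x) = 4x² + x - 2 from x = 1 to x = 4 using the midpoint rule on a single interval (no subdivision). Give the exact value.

M = (b−a)·f(2.5) = 3·(25.5) = 76.5.

76.5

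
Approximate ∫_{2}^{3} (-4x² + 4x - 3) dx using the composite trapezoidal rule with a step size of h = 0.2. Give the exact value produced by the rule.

-18.36

h = (3 − 2)/5 = 0.2.
Nodes x₀,…,x₅ = 2, 2.2, 2.4, 2.6, 2.8, 3.
f(x) = -4x² + 4x - 3: f₀=-11, f₁=-13.56, f₂=-16.44, f₃=-19.64, f₄=-23.16, f₅=-27.
(h/2)·[f₀ + 2f₁ + 2f₂ + 2f₃ + 2f₄ + f₅] = 0.1·(-183.6) = -18.36.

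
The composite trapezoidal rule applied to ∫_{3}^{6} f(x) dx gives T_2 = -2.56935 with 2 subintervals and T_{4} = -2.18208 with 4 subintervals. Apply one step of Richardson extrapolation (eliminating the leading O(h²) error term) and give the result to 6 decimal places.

R = (4·T_{4} − T_2) / 3 = (4·(-2.18208) − (-2.56935))/3 = (-6.15897)/3 = -2.052990.

-2.052990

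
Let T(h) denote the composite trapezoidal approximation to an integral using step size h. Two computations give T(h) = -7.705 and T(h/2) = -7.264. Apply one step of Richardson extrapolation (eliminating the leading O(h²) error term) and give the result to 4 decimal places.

R = (4·T(h/2) − T(h)) / 3 = (4·(-7.264) − (-7.705))/3 = (-21.351)/3 = -7.1170.

-7.1170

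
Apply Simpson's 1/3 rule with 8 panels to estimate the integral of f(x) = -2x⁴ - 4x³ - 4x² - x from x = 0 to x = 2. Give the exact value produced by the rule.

h = (2 − 0)/8 = 0.25.
Nodes x₀,…,x₈ = 0, 0.25, 0.5, 0.75, 1, 1.25, 1.5, 1.75, 2.
f(x) = -2x⁴ - 4x³ - 4x² - x: f₀=0, f₁=-0.5703125, f₂=-2.125, f₃=-5.3203125, f₄=-11, f₅=-20.1953125, f₆=-34.125, f₇=-54.1953125, f₈=-82.
(h/3)·[f₀ + 4f₁ + 2f₂ + 4f₃ + 2f₄ + 4f₅ + 2f₆ + 4f₇ + f₈] = 0.083333·(-497.625) = -41.46875.

-41.46875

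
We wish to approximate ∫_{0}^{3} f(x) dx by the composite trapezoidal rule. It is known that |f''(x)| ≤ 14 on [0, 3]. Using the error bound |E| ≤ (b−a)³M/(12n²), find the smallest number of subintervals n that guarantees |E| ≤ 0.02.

40

Need 378/(12n²) ≤ 0.02.
n² ≥ 378/(12·0.02) = 1575 ⇒ n ≥ 39.6863, so the smallest n is 40.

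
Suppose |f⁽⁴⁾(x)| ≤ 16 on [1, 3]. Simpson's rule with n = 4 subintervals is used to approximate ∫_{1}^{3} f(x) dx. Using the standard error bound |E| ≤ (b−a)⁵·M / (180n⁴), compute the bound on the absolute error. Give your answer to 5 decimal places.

|E| ≤ (2)⁵·16 / (180·4⁴) = 512/46080 = 0.01111.

0.01111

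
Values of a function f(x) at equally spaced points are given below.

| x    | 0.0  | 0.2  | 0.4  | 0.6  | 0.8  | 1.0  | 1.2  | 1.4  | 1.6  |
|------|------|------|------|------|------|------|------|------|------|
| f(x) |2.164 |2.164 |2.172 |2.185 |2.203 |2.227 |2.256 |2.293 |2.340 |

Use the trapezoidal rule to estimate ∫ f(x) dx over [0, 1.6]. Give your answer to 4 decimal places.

h = 0.2, n = 8.
(h/2)·[y₀ + 2y₁ + 2y₂ + 2y₃ + 2y₄ + 2y₅ + 2y₆ + 2y₇ + y₈] = 0.1·(35.504) = 3.5504.

3.5504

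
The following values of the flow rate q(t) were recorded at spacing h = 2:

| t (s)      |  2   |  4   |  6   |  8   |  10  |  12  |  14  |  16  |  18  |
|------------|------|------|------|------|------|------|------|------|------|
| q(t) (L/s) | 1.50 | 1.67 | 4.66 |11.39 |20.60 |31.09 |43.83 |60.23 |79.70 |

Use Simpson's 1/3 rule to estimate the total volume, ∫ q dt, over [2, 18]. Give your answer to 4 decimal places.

h = 2, n = 8.
(h/3)·[y₀ + 4y₁ + 2y₂ + 4y₃ + 2y₄ + 4y₅ + 2y₆ + 4y₇ + y₈] = 0.666667·(636.90) = 424.6000.

424.6000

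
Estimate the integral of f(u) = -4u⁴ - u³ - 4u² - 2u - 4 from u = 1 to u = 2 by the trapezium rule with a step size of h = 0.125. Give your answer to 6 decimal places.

h = (2 − 1)/8 = 0.125.
Nodes u₀,…,u₈ = 1, 1.125, 1.25, 1.375, 1.5, 1.625, 1.75, 1.875, 2.
f(u) = -4u⁴ - u³ - 4u² - 2u - 4: f₀=-15, f₁=-19.1435546875, f₂=-24.46875, f₃=-31.2099609375, f₄=-39.625, f₅=-49.9951171875, f₆=-62.625, f₇=-77.8427734375, f₈=-96.
(h/2)·[f₀ + 2f₁ + 2f₂ + 2f₃ + 2f₄ + 2f₅ + 2f₆ + 2f₇ + f₈] = 0.0625·(-720.8203125) = -45.051270.

-45.051270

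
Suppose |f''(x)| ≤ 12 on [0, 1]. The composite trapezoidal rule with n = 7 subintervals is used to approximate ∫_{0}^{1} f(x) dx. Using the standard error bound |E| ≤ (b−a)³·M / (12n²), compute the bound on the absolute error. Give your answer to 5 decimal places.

0.02041

|E| ≤ (1)³·12 / (12·7²) = 12/588 = 0.02041.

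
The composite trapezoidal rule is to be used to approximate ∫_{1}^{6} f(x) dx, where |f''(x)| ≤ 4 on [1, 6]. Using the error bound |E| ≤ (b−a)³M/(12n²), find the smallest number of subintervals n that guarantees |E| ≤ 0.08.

Need 500/(12n²) ≤ 0.08.
n² ≥ 500/(12·0.08) = 520.833 ⇒ n ≥ 22.8218, so the smallest n is 23.

23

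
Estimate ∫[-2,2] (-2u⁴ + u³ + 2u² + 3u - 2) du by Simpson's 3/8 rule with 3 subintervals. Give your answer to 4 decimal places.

h = (2 − (-2))/3 = 1.333333.
Nodes u₀,…,u₃ = -2, -0.666667, 0.666667, 2.
f(u) = -2u⁴ + u³ + 2u² + 3u - 2: f₀=-40, f₁=-3.802469, f₂=0.790123, f₃=-12.
(3h/8)·[f₀ + 3f₁ + 3f₂ + f₃] = 0.5·(-61.037037) = -30.5185.

-30.5185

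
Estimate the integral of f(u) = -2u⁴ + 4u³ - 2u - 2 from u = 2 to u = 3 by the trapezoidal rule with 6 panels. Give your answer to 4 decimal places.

-26.6129

h = (3 − 2)/6 = 0.166667.
Nodes u₀,…,u₆ = 2, 2.166667, 2.333333, 2.5, 2.666667, 2.833333, 3.
f(u) = -2u⁴ + 4u³ - 2u - 2: f₀=-6, f₁=-9.723765, f₂=-15.135802, f₃=-22.625, f₄=-32.617284, f₅=-45.575617, f₆=-62.
(h/2)·[f₀ + 2f₁ + 2f₂ + 2f₃ + 2f₄ + 2f₅ + f₆] = 0.083333·(-319.354938) = -26.6129.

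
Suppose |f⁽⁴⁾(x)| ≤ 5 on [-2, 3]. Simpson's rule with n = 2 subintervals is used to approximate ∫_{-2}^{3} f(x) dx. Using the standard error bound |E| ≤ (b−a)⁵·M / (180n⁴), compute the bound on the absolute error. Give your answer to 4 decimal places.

|E| ≤ (5)⁵·5 / (180·2⁴) = 15625/2880 = 5.4253.

5.4253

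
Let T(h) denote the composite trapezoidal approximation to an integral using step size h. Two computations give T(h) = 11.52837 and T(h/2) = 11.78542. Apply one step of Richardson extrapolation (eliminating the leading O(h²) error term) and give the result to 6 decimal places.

R = (4·T(h/2) − T(h)) / 3 = (4·11.78542 − 11.52837)/3 = (35.61331)/3 = 11.871103.

11.871103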